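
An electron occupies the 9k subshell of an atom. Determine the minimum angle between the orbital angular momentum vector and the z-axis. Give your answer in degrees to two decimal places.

θ_min ≈ 20.70°

The 9k subshell has l = 7.
|L|² = l(l+1)ℏ² = 56ℏ², so |L| = 2√14 ℏ.
The smallest angle corresponds to the largest L_z, i.e. m_l = l = 7, giving L_z = 7ℏ.
cos θ_min = 7/√56, so θ_min ≈ 20.70°.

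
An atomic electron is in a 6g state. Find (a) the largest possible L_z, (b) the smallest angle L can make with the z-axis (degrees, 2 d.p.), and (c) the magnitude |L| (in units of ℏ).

L_z,max = 4ℏ; θ_min ≈ 26.57°; |L| = 2√5 ℏ ≈ 4.472ℏ

The 6g subshell has l = 4.
L_z,max = lℏ = 4ℏ.
cos θ_min = 4/√20, so θ_min ≈ 26.57°.
|L| = ℏ√(4·5) = 2√5 ℏ ≈ 4.472ℏ.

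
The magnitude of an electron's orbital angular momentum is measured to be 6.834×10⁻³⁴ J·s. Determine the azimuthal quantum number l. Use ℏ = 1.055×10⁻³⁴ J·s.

l = 6

In units of ℏ, |L| ≈ 6.478.
Set l(l+1) = 41.96; the integer solution is l = 6.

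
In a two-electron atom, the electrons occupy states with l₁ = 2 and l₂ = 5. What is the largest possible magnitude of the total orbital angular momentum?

|L_tot|_max = 2√14 ℏ ≈ 7.483ℏ

By the triangle rule, |l₁ − l₂| ≤ L ≤ l₁ + l₂.
L ∈ {3, 4, 5, 6, 7}.
The largest magnitude corresponds to L = 7: |L_tot| = ℏ√(7·8) = 2√14 ℏ.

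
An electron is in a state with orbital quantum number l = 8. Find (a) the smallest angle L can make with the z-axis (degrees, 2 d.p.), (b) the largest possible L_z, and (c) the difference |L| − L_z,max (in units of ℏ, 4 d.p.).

cos θ_min = 8/√72, so θ_min ≈ 19.47°.
L_z,max = lℏ = 8ℏ.
|L| − L_z,max = (6√2 − 8)ℏ ≈ 0.4853ℏ.

θ_min ≈ 19.47°; L_z,max = 8ℏ; |L|−L_z,max ≈ 0.4853ℏ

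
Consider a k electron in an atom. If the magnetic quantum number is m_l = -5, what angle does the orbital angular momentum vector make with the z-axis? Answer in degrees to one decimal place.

For a k orbital, l = 7.
|L|² = l(l+1)ℏ² = 56ℏ², so |L| = 2√14 ℏ.
L_z = m_l ℏ = −5ℏ.
cos θ = L_z/|L| = -5/√56, so θ ≈ 131.9°.

θ ≈ 131.9°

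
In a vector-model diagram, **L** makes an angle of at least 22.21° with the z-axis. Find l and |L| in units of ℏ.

l = 6, |L| = √42 ℏ ≈ 6.481ℏ

At minimum angle, m_l = l, so cos θ = l/√(l(l+1)); cos²θ = l/(l+1) = 0.8571.
Thus l = 0.8571/(1 − 0.8571) ≈ 6.
Then |L| = ℏ√(6·7) = √42 ℏ.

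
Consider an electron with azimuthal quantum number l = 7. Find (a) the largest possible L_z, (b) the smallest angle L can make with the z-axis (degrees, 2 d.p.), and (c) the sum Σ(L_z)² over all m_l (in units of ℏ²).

L_z,max = 7ℏ; θ_min ≈ 20.70°; Σ(L_z)² = 280 ℏ²

L_z,max = lℏ = 7ℏ.
cos θ_min = 7/√56, so θ_min ≈ 20.70°.
Σ m_l² = 280, so Σ(L_z)² = 280 ℏ².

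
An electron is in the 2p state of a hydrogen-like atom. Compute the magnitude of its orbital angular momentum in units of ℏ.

2p means n = 2, l = 1.
|L| = ℏ√(l(l+1)) = ℏ√(1·2) = √2 ℏ

|L| = √2 ℏ ≈ 1.414ℏ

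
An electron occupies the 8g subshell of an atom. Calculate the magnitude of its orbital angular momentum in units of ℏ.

The 8g subshell has l = 4.
|L| = ℏ√(l(l+1)) = ℏ√(4·5) = 2√5 ℏ

|L| = 2√5 ℏ ≈ 4.472ℏ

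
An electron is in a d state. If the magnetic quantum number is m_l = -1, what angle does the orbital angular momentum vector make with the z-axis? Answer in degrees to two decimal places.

The letter d corresponds to l = 2.
|L| = √(l(l+1)) ℏ = √6 ℏ.
L_z = m_l ℏ = −1ℏ.
cos θ = L_z/|L| = -1/√6, so θ ≈ 114.09°.

θ ≈ 114.09°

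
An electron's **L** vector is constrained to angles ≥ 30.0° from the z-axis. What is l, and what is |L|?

cos²θ_min = l/(l+1) = 0.7500.
l = cos²θ/sin²θ ≈ 3.
Then |L| = ℏ√(3·4) = 2√3 ℏ.

l = 3, |L| = 2√3 ℏ ≈ 3.464ℏ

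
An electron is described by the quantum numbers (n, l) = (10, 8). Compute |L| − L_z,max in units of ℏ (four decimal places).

|L| = 6√2 ℏ ≈ 8.4853ℏ, while L_z,max = lℏ = 8ℏ.
The difference is (6√2 − 8)ℏ ≈ 0.4853ℏ.

|L| − L_z,max ≈ 0.4853ℏ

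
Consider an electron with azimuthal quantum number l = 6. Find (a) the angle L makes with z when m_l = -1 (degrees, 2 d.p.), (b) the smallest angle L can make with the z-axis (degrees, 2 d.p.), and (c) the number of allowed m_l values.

θ(m_l=-1) ≈ 98.88°; θ_min ≈ 22.21°; 13 values

For m_l = -1: cos θ = -1/√42, θ ≈ 98.88°.
cos θ_min = 6/√42, so θ_min ≈ 22.21°.
There are 2l+1 = 13 values of m_l.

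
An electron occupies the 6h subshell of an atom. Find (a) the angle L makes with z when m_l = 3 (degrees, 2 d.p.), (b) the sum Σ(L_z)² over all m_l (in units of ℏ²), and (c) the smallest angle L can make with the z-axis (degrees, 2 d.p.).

θ(m_l=3) ≈ 56.79°; Σ(L_z)² = 110 ℏ²; θ_min ≈ 24.09°

The 6h subshell has l = 5.
For m_l = 3: cos θ = 3/√30, θ ≈ 56.79°.
Σ m_l² = 110, so Σ(L_z)² = 110 ℏ².
cos θ_min = 5/√30, so θ_min ≈ 24.09°.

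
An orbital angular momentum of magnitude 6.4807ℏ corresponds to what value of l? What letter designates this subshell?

|L| = ℏ√(l(l+1)), so l(l+1) = 42.
The positive root is l = 6.

l = 6 (i orbital)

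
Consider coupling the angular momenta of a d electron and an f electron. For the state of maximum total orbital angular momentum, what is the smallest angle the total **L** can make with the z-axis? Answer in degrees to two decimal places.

θ_min ≈ 24.09°

Angular momentum addition gives L = |l₁ − l₂|, …, l₁ + l₂.
Allowed values: L = 1, 2, 3, 4, 5.
The maximum is L = 5, with |L_tot| = ℏ√(5·6) = √30 ℏ.
The minimum angle with z is arccos(5/√30) ≈ 24.09°.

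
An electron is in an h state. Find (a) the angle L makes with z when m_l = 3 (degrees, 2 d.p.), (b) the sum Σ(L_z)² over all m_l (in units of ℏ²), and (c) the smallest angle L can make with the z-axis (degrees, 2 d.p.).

θ(m_l=3) ≈ 56.79°; Σ(L_z)² = 110 ℏ²; θ_min ≈ 24.09°

For an h orbital, l = 5.
For m_l = 3: cos θ = 3/√30, θ ≈ 56.79°.
Σ m_l² = 110, so Σ(L_z)² = 110 ℏ².
cos θ_min = 5/√30, so θ_min ≈ 24.09°.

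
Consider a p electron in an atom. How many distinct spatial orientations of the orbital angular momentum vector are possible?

3

A p state has l = 1.
The number of m_l values is 2l + 1 = 2·1 + 1 = 3.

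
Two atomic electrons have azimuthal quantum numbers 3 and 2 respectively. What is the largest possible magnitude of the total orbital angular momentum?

By the triangle rule, |l₁ − l₂| ≤ L ≤ l₁ + l₂.
Allowed values: L = 1, 2, 3, 4, 5.
The largest magnitude corresponds to L = 5: |L_tot| = ℏ√(5·6) = √30 ℏ.

|L_tot|_max = √30 ℏ ≈ 5.477ℏ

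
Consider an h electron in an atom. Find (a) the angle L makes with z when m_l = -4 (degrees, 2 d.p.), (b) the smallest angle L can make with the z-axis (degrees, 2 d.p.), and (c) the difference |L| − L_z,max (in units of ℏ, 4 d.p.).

An h state has l = 5.
For m_l = -4: cos θ = -4/√30, θ ≈ 136.91°.
cos θ_min = 5/√30, so θ_min ≈ 24.09°.
|L| − L_z,max = (√30 − 5)ℏ ≈ 0.4772ℏ.

θ(m_l=-4) ≈ 136.91°; θ_min ≈ 24.09°; |L|−L_z,max ≈ 0.4772ℏ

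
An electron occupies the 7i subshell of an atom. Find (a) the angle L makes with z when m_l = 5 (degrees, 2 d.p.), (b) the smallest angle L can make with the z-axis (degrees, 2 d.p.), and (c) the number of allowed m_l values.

7i means n = 7, l = 6.
For m_l = 5: cos θ = 5/√42, θ ≈ 39.51°.
cos θ_min = 6/√42, so θ_min ≈ 22.21°.
There are 2l+1 = 13 values of m_l.

θ(m_l=5) ≈ 39.51°; θ_min ≈ 22.21°; 13 values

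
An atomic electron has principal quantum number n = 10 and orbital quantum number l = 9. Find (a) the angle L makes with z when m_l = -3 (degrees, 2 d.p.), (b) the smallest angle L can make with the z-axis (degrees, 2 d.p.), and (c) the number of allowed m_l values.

θ(m_l=-3) ≈ 108.43°; θ_min ≈ 18.43°; 19 values

For m_l = -3: cos θ = -3/√90, θ ≈ 108.43°.
cos θ_min = 9/√90, so θ_min ≈ 18.43°.
There are 2l+1 = 19 values of m_l.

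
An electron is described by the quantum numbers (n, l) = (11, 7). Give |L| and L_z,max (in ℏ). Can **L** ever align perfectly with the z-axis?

|L| = 2√14 ℏ ≈ 7.4833ℏ, while L_z,max = lℏ = 7ℏ.
Since |L| > L_z,max, the vector can never point exactly along z; the closest it comes is θ_min = arccos(7/√56) ≈ 20.7°.

No: L_z,max = 7ℏ < |L| = 2√14 ℏ ≈ 7.483ℏ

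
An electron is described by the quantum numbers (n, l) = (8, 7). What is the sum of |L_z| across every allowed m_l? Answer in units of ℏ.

m_l runs from −7 to 7, i.e. {-7, -6, -5, -4, -3, -2, -1, 0, 1, 2, 3, 4, 5, 6, 7}.
Σ|m_l| = l(l+1) = 56.

Σ|L_z| = 56 ℏ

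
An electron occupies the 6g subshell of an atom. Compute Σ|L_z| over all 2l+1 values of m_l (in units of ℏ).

Σ|L_z| = 20 ℏ

6g means n = 6, l = 4.
The allowed m_l values are -4, -3, -2, -1, 0, 1, 2, 3, 4.
Σ|m_l| = 2(1+2+…+4) = 20.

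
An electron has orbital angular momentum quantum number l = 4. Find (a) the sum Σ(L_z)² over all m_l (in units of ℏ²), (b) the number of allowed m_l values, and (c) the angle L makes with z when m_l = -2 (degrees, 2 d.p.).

Σ(L_z)² = 60 ℏ²; 9 values; θ(m_l=-2) ≈ 116.57°

Σ m_l² = 60, so Σ(L_z)² = 60 ℏ².
There are 2l+1 = 9 values of m_l.
For m_l = -2: cos θ = -2/√20, θ ≈ 116.57°.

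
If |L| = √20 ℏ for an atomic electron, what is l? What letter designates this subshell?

l = 4 (g orbital)

(|L|/ℏ)² = l(l+1) = 20.
The positive root is l = 4.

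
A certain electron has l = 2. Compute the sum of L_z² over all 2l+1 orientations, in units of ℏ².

The allowed m_l values are -2, -1, 0, 1, 2.
Σ m_l² = l(l+1)(2l+1)/3 = 2·3·5/3 = 10.

Σ(L_z)² = 10 ℏ²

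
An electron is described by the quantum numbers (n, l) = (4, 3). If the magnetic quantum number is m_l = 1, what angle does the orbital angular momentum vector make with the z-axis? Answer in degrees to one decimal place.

|L| = ℏ√(l(l+1)) = 2√3 ℏ.
L_z = m_l ℏ = 1ℏ.
cos θ = L_z/|L| = 1/√12, so θ ≈ 73.2°.

θ ≈ 73.2°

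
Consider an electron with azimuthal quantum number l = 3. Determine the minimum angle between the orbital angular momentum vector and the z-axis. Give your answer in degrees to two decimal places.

θ_min ≈ 30.00°

|L| = ℏ√(l(l+1)) = 2√3 ℏ.
The smallest angle corresponds to the largest L_z, i.e. m_l = l = 3, giving L_z = 3ℏ.
cos θ_min = 3/√12, so θ_min ≈ 30.00°.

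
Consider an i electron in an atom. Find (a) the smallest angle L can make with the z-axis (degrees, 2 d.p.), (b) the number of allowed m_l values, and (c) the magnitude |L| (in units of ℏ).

θ_min ≈ 22.21°; 13 values; |L| = √42 ℏ ≈ 6.481ℏ

The letter i corresponds to l = 6.
cos θ_min = 6/√42, so θ_min ≈ 22.21°.
There are 2l+1 = 13 values of m_l.
|L| = ℏ√(6·7) = √42 ℏ ≈ 6.481ℏ.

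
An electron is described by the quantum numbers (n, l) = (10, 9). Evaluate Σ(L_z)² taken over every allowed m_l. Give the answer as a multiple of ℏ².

The allowed m_l values are -9, -8, -7, -6, -5, -4, -3, -2, -1, 0, 1, 2, 3, 4, 5, 6, 7, 8, 9.
Summing m² from −9 to 9: Σ m_l² = 570.

Σ(L_z)² = 570 ℏ²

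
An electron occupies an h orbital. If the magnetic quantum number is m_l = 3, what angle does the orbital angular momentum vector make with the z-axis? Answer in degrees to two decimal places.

θ ≈ 56.79°

For an h orbital, l = 5.
|L| = ℏ√(l(l+1)) = √30 ℏ.
L_z = m_l ℏ = 3ℏ.
cos θ = L_z/|L| = 3/√30, so θ ≈ 56.79°.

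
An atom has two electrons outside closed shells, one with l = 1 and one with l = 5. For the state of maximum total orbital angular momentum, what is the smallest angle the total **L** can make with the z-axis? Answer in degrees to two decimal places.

θ_min ≈ 22.21°

The total orbital quantum number L ranges from |l₁ − l₂| to l₁ + l₂ in integer steps.
So L can be 4, 5, 6.
The maximum is L = 6, with |L_tot| = ℏ√(6·7) = √42 ℏ.
The minimum angle with z is arccos(6/√42) ≈ 22.21°.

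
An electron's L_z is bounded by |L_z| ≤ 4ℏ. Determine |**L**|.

|L| = 2√5 ℏ ≈ 4.472ℏ

The maximum L_z equals lℏ, giving l = 4.
|L| = ℏ√(l(l+1)) = 2√5 ℏ.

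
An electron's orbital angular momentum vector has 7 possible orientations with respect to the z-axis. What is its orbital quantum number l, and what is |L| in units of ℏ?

7 = 2l + 1, so l = (7−1)/2 = 3.
|L| = ℏ√(l(l+1)) = ℏ√(3·4) = 2√3 ℏ.

l = 3, |L| = 2√3 ℏ ≈ 3.464ℏ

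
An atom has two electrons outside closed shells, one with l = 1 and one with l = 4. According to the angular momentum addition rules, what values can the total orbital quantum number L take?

L = 3, 4, 5

L runs from |1 − 4| = 3 to 1 + 4 = 5.
L ∈ {3, 4, 5}.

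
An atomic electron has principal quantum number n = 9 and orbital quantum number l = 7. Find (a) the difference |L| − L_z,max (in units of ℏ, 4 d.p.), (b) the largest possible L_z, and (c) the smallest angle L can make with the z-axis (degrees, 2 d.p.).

|L| − L_z,max = (2√14 − 7)ℏ ≈ 0.4833ℏ.
L_z,max = lℏ = 7ℏ.
cos θ_min = 7/√56, so θ_min ≈ 20.70°.

|L|−L_z,max ≈ 0.4833ℏ; L_z,max = 7ℏ; θ_min ≈ 20.70°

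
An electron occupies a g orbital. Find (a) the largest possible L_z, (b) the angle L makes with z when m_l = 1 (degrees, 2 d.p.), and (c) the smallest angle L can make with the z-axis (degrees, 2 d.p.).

L_z,max = 4ℏ; θ(m_l=1) ≈ 77.08°; θ_min ≈ 26.57°

For a g orbital, l = 4.
L_z,max = lℏ = 4ℏ.
For m_l = 1: cos θ = 1/√20, θ ≈ 77.08°.
cos θ_min = 4/√20, so θ_min ≈ 26.57°.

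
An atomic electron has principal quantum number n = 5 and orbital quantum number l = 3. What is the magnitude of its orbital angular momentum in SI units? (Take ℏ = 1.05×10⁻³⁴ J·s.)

|L| = ℏ√(l(l+1)) = ℏ√(3·4) = 2√3 ℏ
Numerically, |L| = 3.464 × (1.05×10⁻³⁴ J·s) = 3.64×10⁻³⁴ J·s.

|L| = 3.64×10⁻³⁴ J·s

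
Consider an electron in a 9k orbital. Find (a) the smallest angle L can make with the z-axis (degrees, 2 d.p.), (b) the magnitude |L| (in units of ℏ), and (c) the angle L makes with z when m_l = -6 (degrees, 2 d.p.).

The 9k subshell has l = 7.
cos θ_min = 7/√56, so θ_min ≈ 20.70°.
|L| = ℏ√(7·8) = 2√14 ℏ ≈ 7.483ℏ.
For m_l = -6: cos θ = -6/√56, θ ≈ 143.30°.

θ_min ≈ 20.70°; |L| = 2√14 ℏ ≈ 7.483ℏ; θ(m_l=-6) ≈ 143.30°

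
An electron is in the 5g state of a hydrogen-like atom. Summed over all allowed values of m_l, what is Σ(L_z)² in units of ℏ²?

Σ(L_z)² = 60 ℏ²

5g means n = 5, l = 4.
The allowed m_l values are -4, -3, -2, -1, 0, 1, 2, 3, 4.
Σ m_l² = 2·(1 + 4 + 9 + 16) = 60.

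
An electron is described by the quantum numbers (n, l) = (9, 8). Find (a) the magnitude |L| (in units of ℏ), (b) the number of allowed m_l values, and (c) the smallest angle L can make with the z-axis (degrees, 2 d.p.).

|L| = 6√2 ℏ ≈ 8.485ℏ; 17 values; θ_min ≈ 19.47°

|L| = ℏ√(8·9) = 6√2 ℏ ≈ 8.485ℏ.
There are 2l+1 = 17 values of m_l.
cos θ_min = 8/√72, so θ_min ≈ 19.47°.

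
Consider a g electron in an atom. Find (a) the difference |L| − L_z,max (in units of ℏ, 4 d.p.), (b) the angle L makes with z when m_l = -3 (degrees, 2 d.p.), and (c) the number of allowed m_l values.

|L|−L_z,max ≈ 0.4721ℏ; θ(m_l=-3) ≈ 132.13°; 9 values

For a g orbital, l = 4.
|L| − L_z,max = (2√5 − 4)ℏ ≈ 0.4721ℏ.
For m_l = -3: cos θ = -3/√20, θ ≈ 132.13°.
There are 2l+1 = 9 values of m_l.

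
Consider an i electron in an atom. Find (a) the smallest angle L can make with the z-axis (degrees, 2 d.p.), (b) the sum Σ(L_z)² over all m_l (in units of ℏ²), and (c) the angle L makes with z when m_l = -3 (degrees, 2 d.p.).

An i state has l = 6.
cos θ_min = 6/√42, so θ_min ≈ 22.21°.
Σ m_l² = 182, so Σ(L_z)² = 182 ℏ².
For m_l = -3: cos θ = -3/√42, θ ≈ 117.58°.

θ_min ≈ 22.21°; Σ(L_z)² = 182 ℏ²; θ(m_l=-3) ≈ 117.58°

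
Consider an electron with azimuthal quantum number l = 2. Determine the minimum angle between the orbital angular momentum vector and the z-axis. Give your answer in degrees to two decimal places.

|L| = ℏ√(l(l+1)) = √6 ℏ.
The smallest angle corresponds to the largest L_z, i.e. m_l = l = 2, giving L_z = 2ℏ.
cos θ_min = 2/√6, so θ_min ≈ 35.26°.

θ_min ≈ 35.26°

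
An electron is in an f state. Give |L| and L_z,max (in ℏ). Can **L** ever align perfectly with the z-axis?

F corresponds to l = 3.
|L| = 2√3 ℏ ≈ 3.4641ℏ, while L_z,max = lℏ = 3ℏ.
Since |L| > L_z,max, the vector can never point exactly along z; the closest it comes is θ_min = arccos(3/√12) ≈ 30.0°.

No: L_z,max = 3ℏ < |L| = 2√3 ℏ ≈ 3.464ℏ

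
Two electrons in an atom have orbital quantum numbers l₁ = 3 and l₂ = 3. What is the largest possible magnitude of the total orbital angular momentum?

|L_tot|_max = √42 ℏ ≈ 6.481ℏ

Angular momentum addition gives L = |l₁ − l₂|, …, l₁ + l₂.
Allowed values: L = 0, 1, 2, 3, 4, 5, 6.
The largest magnitude corresponds to L = 6: |L_tot| = ℏ√(6·7) = √42 ℏ.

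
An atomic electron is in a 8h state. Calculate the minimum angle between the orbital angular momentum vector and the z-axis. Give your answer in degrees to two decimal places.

8h means n = 8, l = 5.
|L| = √(l(l+1)) ℏ = √30 ℏ.
The smallest angle corresponds to the largest L_z, i.e. m_l = l = 5, giving L_z = 5ℏ.
cos θ_min = 5/√30, so θ_min ≈ 24.09°.

θ_min ≈ 24.09°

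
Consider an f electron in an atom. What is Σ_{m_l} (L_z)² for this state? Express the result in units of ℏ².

Σ(L_z)² = 28 ℏ²

An f state has l = 3.
The allowed m_l values are -3, -2, -1, 0, 1, 2, 3.
Σ m_l² = 2·(1 + 4 + 9) = 28.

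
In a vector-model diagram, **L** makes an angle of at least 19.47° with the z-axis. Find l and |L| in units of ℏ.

l = 8, |L| = 6√2 ℏ ≈ 8.485ℏ

At minimum angle, m_l = l, so cos θ = l/√(l(l+1)); cos²θ = l/(l+1) = 0.8889.
Solving: l = 8.
Then |L| = ℏ√(8·9) = 6√2 ℏ.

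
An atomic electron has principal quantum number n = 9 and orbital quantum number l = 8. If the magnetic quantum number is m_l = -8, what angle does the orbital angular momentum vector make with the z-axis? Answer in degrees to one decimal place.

|L| = √(l(l+1)) ℏ = 6√2 ℏ.
L_z = m_l ℏ = −8ℏ.
cos θ = L_z/|L| = -8/√72, so θ ≈ 160.5°.

θ ≈ 160.5°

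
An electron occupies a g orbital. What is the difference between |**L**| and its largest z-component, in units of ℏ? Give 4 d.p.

For a g orbital, l = 4.
|L| = 2√5 ℏ ≈ 4.4721ℏ, while L_z,max = lℏ = 4ℏ.
The difference is (2√5 − 4)ℏ ≈ 0.4721ℏ.

|L| − L_z,max ≈ 0.4721ℏ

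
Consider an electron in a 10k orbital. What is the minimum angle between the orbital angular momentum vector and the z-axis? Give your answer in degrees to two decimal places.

θ_min ≈ 20.70°

For 10k, l = 7.
|L|² = l(l+1)ℏ² = 56ℏ², so |L| = 2√14 ℏ.
The smallest angle corresponds to the largest L_z, i.e. m_l = l = 7, giving L_z = 7ℏ.
cos θ_min = 7/√56, so θ_min ≈ 20.70°.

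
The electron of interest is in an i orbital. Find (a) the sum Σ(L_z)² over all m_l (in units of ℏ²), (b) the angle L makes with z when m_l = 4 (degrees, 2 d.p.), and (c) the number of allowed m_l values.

Σ(L_z)² = 182 ℏ²; θ(m_l=4) ≈ 51.89°; 13 values

For an i orbital, l = 6.
Σ m_l² = 182, so Σ(L_z)² = 182 ℏ².
For m_l = 4: cos θ = 4/√42, θ ≈ 51.89°.
There are 2l+1 = 13 values of m_l.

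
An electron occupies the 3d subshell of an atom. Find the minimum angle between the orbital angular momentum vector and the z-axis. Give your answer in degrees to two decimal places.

The 3d subshell has l = 2.
|L| = √(l(l+1)) ℏ = √6 ℏ.
The smallest angle corresponds to the largest L_z, i.e. m_l = l = 2, giving L_z = 2ℏ.
cos θ_min = 2/√6, so θ_min ≈ 35.26°.

θ_min ≈ 35.26°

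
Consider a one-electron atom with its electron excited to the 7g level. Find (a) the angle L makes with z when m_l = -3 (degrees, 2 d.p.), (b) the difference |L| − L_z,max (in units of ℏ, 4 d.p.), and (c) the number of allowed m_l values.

The 7g level has l = 4.
For m_l = -3: cos θ = -3/√20, θ ≈ 132.13°.
|L| − L_z,max = (2√5 − 4)ℏ ≈ 0.4721ℏ.
There are 2l+1 = 9 values of m_l.

θ(m_l=-3) ≈ 132.13°; |L|−L_z,max ≈ 0.4721ℏ; 9 values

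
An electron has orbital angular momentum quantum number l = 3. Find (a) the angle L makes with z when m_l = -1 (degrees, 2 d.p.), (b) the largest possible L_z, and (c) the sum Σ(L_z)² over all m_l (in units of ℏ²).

θ(m_l=-1) ≈ 106.78°; L_z,max = 3ℏ; Σ(L_z)² = 28 ℏ²

For m_l = -1: cos θ = -1/√12, θ ≈ 106.78°.
L_z,max = lℏ = 3ℏ.
Σ m_l² = 28, so Σ(L_z)² = 28 ℏ².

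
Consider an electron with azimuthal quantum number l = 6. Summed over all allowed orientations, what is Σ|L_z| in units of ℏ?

Σ|L_z| = 42 ℏ

The allowed m_l values are -6, -5, -4, -3, -2, -1, 0, 1, 2, 3, 4, 5, 6.
Σ|m_l| = 2(1+2+…+6) = 42.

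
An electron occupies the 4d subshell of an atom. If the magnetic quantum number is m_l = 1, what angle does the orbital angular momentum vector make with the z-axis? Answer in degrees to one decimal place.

θ ≈ 65.9°

The 4d subshell has l = 2.
|L|² = l(l+1)ℏ² = 6ℏ², so |L| = √6 ℏ.
L_z = m_l ℏ = 1ℏ.
cos θ = L_z/|L| = 1/√6, so θ ≈ 65.9°.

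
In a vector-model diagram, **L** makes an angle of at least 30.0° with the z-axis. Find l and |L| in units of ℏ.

l = 3, |L| = 2√3 ℏ ≈ 3.464ℏ

At minimum angle, m_l = l, so cos θ = l/√(l(l+1)); cos²θ = l/(l+1) = 0.7500.
Solving: l = 3.
Then |L| = ℏ√(3·4) = 2√3 ℏ.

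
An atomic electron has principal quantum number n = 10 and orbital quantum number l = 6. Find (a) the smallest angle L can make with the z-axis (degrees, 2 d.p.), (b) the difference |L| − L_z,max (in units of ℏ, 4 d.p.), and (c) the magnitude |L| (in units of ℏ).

θ_min ≈ 22.21°; |L|−L_z,max ≈ 0.4807ℏ; |L| = √42 ℏ ≈ 6.481ℏ

cos θ_min = 6/√42, so θ_min ≈ 22.21°.
|L| − L_z,max = (√42 − 6)ℏ ≈ 0.4807ℏ.
|L| = ℏ√(6·7) = √42 ℏ ≈ 6.481ℏ.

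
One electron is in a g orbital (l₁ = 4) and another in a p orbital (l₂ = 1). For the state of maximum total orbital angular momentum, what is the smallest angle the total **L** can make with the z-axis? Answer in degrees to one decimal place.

The total orbital quantum number L ranges from |l₁ − l₂| to l₁ + l₂ in integer steps.
So L can be 3, 4, 5.
The maximum is L = 5, with |L_tot| = ℏ√(5·6) = √30 ℏ.
The minimum angle with z is arccos(5/√30) ≈ 24.1°.

θ_min ≈ 24.1°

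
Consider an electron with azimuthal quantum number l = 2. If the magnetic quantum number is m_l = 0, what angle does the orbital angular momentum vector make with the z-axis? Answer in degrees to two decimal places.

θ ≈ 90.00°

|L| = √(l(l+1)) ℏ = √6 ℏ.
L_z = m_l ℏ = 0ℏ.
cos θ = L_z/|L| = 0/√6, so θ ≈ 90.00°.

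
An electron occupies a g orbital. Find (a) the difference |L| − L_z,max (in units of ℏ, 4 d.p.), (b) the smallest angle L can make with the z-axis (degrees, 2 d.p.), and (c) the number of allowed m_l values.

|L|−L_z,max ≈ 0.4721ℏ; θ_min ≈ 26.57°; 9 values

For a g orbital, l = 4.
|L| − L_z,max = (2√5 − 4)ℏ ≈ 0.4721ℏ.
cos θ_min = 4/√20, so θ_min ≈ 26.57°.
There are 2l+1 = 9 values of m_l.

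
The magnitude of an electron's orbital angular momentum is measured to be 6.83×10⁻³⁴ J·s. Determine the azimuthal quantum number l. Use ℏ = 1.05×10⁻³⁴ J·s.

Dividing by ℏ: |L|/ℏ ≈ 6.505.
l(l+1) ≈ 6.505² ≈ 42.31, so l = 6.

l = 6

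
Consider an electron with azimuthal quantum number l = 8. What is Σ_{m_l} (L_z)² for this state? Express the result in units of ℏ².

Σ(L_z)² = 408 ℏ²

m_l runs from −8 to 8, i.e. {-8, -7, -6, -5, -4, -3, -2, -1, 0, 1, 2, 3, 4, 5, 6, 7, 8}.
Σ m_l² = 2·(1 + 4 + 9 + 16 + 25 + 36 + 49 + 64) = 408.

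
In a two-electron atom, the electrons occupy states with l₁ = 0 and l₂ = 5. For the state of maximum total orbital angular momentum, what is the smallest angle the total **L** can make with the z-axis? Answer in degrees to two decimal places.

The total orbital quantum number L ranges from |l₁ − l₂| to l₁ + l₂ in integer steps.
L ∈ {5}.
The maximum is L = 5, with |L_tot| = ℏ√(5·6) = √30 ℏ.
The minimum angle with z is arccos(5/√30) ≈ 24.09°.

θ_min ≈ 24.09°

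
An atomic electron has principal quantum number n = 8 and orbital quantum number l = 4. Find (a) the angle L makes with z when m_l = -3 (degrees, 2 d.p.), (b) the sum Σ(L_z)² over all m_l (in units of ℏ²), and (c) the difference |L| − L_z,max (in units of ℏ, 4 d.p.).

θ(m_l=-3) ≈ 132.13°; Σ(L_z)² = 60 ℏ²; |L|−L_z,max ≈ 0.4721ℏ

For m_l = -3: cos θ = -3/√20, θ ≈ 132.13°.
Σ m_l² = 60, so Σ(L_z)² = 60 ℏ².
|L| − L_z,max = (2√5 − 4)ℏ ≈ 0.4721ℏ.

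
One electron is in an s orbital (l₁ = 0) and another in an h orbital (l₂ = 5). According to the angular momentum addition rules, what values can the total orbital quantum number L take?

L = 5

By the triangle rule, |l₁ − l₂| ≤ L ≤ l₁ + l₂.
So L can be 5.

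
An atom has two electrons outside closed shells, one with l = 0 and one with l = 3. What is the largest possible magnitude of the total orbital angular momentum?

The total orbital quantum number L ranges from |l₁ − l₂| to l₁ + l₂ in integer steps.
So L can be 3.
The largest magnitude corresponds to L = 3: |L_tot| = ℏ√(3·4) = 2√3 ℏ.

|L_tot|_max = 2√3 ℏ ≈ 3.464ℏ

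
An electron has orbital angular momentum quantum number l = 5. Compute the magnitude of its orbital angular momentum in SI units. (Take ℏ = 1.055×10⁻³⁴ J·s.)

|L| = ℏ√(l(l+1)) = ℏ√(5·6) = √30 ℏ
Numerically, |L| = 5.477 × (1.055×10⁻³⁴ J·s) = 5.778×10⁻³⁴ J·s.

|L| = 5.778×10⁻³⁴ J·s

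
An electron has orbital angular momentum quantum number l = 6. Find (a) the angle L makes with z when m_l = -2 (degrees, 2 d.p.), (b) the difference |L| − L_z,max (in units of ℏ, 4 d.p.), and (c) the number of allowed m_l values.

For m_l = -2: cos θ = -2/√42, θ ≈ 107.98°.
|L| − L_z,max = (√42 − 6)ℏ ≈ 0.4807ℏ.
There are 2l+1 = 13 values of m_l.

θ(m_l=-2) ≈ 107.98°; |L|−L_z,max ≈ 0.4807ℏ; 13 values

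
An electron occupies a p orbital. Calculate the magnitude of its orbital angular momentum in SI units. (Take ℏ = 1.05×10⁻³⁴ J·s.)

The letter p corresponds to l = 1.
|L| = ℏ√(l(l+1)) = ℏ√(1·2) = √2 ℏ
Numerically, |L| = 1.414 × (1.05×10⁻³⁴ J·s) = 1.48×10⁻³⁴ J·s.

|L| = 1.48×10⁻³⁴ J·s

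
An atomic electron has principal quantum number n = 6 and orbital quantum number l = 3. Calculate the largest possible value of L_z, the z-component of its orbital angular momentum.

L_z = m_l ℏ with m_l ∈ {−3, …, 3}; the maximum is m_l = 3.

L_z,max = 3ℏ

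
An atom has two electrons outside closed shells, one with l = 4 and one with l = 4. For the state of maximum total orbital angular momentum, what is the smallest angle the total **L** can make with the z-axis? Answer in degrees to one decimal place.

θ_min ≈ 19.5°

Angular momentum addition gives L = |l₁ − l₂|, …, l₁ + l₂.
L ∈ {0, 1, 2, 3, 4, 5, 6, 7, 8}.
The maximum is L = 8, with |L_tot| = ℏ√(8·9) = 6√2 ℏ.
The minimum angle with z is arccos(8/√72) ≈ 19.5°.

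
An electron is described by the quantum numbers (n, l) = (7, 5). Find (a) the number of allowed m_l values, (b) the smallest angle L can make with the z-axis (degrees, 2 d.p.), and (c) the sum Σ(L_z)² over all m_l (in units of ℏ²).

11 values; θ_min ≈ 24.09°; Σ(L_z)² = 110 ℏ²

There are 2l+1 = 11 values of m_l.
cos θ_min = 5/√30, so θ_min ≈ 24.09°.
Σ m_l² = 110, so Σ(L_z)² = 110 ℏ².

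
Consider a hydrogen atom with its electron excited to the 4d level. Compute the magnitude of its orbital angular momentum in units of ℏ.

|L| = √6 ℏ ≈ 2.449ℏ

The 4d level has l = 2.
|L| = ℏ√(l(l+1)) = ℏ√(2·3) = √6 ℏ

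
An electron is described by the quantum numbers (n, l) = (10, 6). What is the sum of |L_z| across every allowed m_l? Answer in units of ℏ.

m_l ∈ {-6, -5, -4, -3, -2, -1, 0, 1, 2, 3, 4, 5, 6}.
Σ|m_l| = 2·6(6+1)/2 = 42.

Σ|L_z| = 42 ℏ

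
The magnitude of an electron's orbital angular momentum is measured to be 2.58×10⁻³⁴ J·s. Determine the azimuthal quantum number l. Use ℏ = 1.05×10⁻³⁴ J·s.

|L|/ℏ = (2.58×10⁻³⁴)/(1.05×10⁻³⁴) ≈ 2.457.
(|L|/ℏ)² = l(l+1) ≈ 6.04 ⇒ l = 2.

l = 2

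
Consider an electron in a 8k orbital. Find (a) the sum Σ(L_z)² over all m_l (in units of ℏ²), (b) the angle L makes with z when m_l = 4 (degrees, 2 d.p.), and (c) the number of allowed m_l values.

The 8k subshell has l = 7.
Σ m_l² = 280, so Σ(L_z)² = 280 ℏ².
For m_l = 4: cos θ = 4/√56, θ ≈ 57.69°.
There are 2l+1 = 15 values of m_l.

Σ(L_z)² = 280 ℏ²; θ(m_l=4) ≈ 57.69°; 15 values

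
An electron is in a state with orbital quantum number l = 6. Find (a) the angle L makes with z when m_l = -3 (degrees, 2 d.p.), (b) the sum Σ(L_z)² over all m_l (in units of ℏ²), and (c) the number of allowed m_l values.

For m_l = -3: cos θ = -3/√42, θ ≈ 117.58°.
Σ m_l² = 182, so Σ(L_z)² = 182 ℏ².
There are 2l+1 = 13 values of m_l.

θ(m_l=-3) ≈ 117.58°; Σ(L_z)² = 182 ℏ²; 13 values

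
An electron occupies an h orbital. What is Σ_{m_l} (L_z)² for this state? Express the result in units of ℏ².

The letter h corresponds to l = 5.
m_l ∈ {-5, -4, -3, -2, -1, 0, 1, 2, 3, 4, 5}.
Σ m_l² = l(l+1)(2l+1)/3 = 5·6·11/3 = 110.

Σ(L_z)² = 110 ℏ²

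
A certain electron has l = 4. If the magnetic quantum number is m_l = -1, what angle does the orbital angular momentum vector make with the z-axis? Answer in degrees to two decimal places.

|L|² = l(l+1)ℏ² = 20ℏ², so |L| = 2√5 ℏ.
L_z = m_l ℏ = −1ℏ.
cos θ = L_z/|L| = -1/√20, so θ ≈ 102.92°.

θ ≈ 102.92°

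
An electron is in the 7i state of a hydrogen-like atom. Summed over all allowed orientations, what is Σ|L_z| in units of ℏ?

For 7i, l = 6.
m_l runs from −6 to 6, i.e. {-6, -5, -4, -3, -2, -1, 0, 1, 2, 3, 4, 5, 6}.
Σ|m_l| = 2(1+2+…+6) = 42.

Σ|L_z| = 42 ℏ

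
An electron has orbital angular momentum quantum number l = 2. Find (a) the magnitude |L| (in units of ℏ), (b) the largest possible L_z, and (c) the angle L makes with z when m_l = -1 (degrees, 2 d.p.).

|L| = √6 ℏ ≈ 2.449ℏ; L_z,max = 2ℏ; θ(m_l=-1) ≈ 114.09°

|L| = ℏ√(2·3) = √6 ℏ ≈ 2.449ℏ.
L_z,max = lℏ = 2ℏ.
For m_l = -1: cos θ = -1/√6, θ ≈ 114.09°.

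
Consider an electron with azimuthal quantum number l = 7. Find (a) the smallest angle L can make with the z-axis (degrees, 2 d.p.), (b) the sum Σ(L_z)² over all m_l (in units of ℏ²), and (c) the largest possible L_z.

cos θ_min = 7/√56, so θ_min ≈ 20.70°.
Σ m_l² = 280, so Σ(L_z)² = 280 ℏ².
L_z,max = lℏ = 7ℏ.

θ_min ≈ 20.70°; Σ(L_z)² = 280 ℏ²; L_z,max = 7ℏ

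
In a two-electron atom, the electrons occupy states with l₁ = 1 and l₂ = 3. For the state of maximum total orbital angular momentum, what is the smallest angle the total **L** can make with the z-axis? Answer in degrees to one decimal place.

θ_min ≈ 26.6°

L runs from |1 − 3| = 2 to 1 + 3 = 4.
L ∈ {2, 3, 4}.
The maximum is L = 4, with |L_tot| = ℏ√(4·5) = 2√5 ℏ.
The minimum angle with z is arccos(4/√20) ≈ 26.6°.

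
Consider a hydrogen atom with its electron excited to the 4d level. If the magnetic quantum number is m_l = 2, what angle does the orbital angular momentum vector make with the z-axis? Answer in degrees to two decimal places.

θ ≈ 35.26°

The 4d level has l = 2.
|L| = √(l(l+1)) ℏ = √6 ℏ.
L_z = m_l ℏ = 2ℏ.
cos θ = L_z/|L| = 2/√6, so θ ≈ 35.26°.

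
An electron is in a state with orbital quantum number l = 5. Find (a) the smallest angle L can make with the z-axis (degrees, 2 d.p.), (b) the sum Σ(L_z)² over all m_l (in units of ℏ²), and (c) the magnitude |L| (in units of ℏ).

θ_min ≈ 24.09°; Σ(L_z)² = 110 ℏ²; |L| = √30 ℏ ≈ 5.477ℏ

cos θ_min = 5/√30, so θ_min ≈ 24.09°.
Σ m_l² = 110, so Σ(L_z)² = 110 ℏ².
|L| = ℏ√(5·6) = √30 ℏ ≈ 5.477ℏ.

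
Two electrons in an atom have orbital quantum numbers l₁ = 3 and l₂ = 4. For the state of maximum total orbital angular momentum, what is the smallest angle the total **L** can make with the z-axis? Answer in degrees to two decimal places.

The total orbital quantum number L ranges from |l₁ − l₂| to l₁ + l₂ in integer steps.
L ∈ {1, 2, 3, 4, 5, 6, 7}.
The maximum is L = 7, with |L_tot| = ℏ√(7·8) = 2√14 ℏ.
The minimum angle with z is arccos(7/√56) ≈ 20.70°.

θ_min ≈ 20.70°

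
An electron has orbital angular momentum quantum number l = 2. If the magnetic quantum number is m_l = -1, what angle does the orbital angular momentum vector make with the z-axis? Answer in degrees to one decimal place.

|L| = ℏ√(l(l+1)) = √6 ℏ.
L_z = m_l ℏ = −1ℏ.
cos θ = L_z/|L| = -1/√6, so θ ≈ 114.1°.

θ ≈ 114.1°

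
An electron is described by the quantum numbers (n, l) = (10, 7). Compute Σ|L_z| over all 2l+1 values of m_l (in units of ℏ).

Σ|L_z| = 56 ℏ

m_l runs from −7 to 7, i.e. {-7, -6, -5, -4, -3, -2, -1, 0, 1, 2, 3, 4, 5, 6, 7}.
Σ|m_l| = 2·7(7+1)/2 = 56.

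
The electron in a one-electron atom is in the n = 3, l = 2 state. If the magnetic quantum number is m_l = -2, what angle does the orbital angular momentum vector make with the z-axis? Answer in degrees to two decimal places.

|L| = ℏ√(l(l+1)) = √6 ℏ.
L_z = m_l ℏ = −2ℏ.
cos θ = L_z/|L| = -2/√6, so θ ≈ 144.74°.

θ ≈ 144.74°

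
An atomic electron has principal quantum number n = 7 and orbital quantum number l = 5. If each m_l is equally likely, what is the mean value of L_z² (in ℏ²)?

⟨L_z²⟩ = 10 ℏ²

m_l runs from −5 to 5, i.e. {-5, -4, -3, -2, -1, 0, 1, 2, 3, 4, 5}.
⟨L_z²⟩ = ℏ²·l(l+1)/3 = 10ℏ².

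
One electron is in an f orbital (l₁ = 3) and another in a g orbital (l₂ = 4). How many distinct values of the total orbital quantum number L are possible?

L runs from |3 − 4| = 1 to 3 + 4 = 7.
So L can be 1, 2, 3, 4, 5, 6, 7.
That is 7 values.

7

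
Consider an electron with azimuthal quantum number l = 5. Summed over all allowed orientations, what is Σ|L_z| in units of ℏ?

m_l runs from −5 to 5, i.e. {-5, -4, -3, -2, -1, 0, 1, 2, 3, 4, 5}.
Σ|m_l| = 2·5(5+1)/2 = 30.

Σ|L_z| = 30 ℏ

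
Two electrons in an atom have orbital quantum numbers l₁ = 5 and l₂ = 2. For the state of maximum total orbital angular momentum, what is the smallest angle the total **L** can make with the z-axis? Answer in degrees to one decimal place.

Angular momentum addition gives L = |l₁ − l₂|, …, l₁ + l₂.
L ∈ {3, 4, 5, 6, 7}.
The maximum is L = 7, with |L_tot| = ℏ√(7·8) = 2√14 ℏ.
The minimum angle with z is arccos(7/√56) ≈ 20.7°.

θ_min ≈ 20.7°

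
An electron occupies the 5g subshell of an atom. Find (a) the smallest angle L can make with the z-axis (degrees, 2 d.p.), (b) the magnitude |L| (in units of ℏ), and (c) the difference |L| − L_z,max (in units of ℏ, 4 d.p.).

θ_min ≈ 26.57°; |L| = 2√5 ℏ ≈ 4.472ℏ; |L|−L_z,max ≈ 0.4721ℏ

5g means n = 5, l = 4.
cos θ_min = 4/√20, so θ_min ≈ 26.57°.
|L| = ℏ√(4·5) = 2√5 ℏ ≈ 4.472ℏ.
|L| − L_z,max = (2√5 − 4)ℏ ≈ 0.4721ℏ.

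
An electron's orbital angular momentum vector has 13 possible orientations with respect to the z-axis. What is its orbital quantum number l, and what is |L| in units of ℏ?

l = 6, |L| = √42 ℏ ≈ 6.481ℏ

13 = 2l + 1, so l = (13−1)/2 = 6.
|L| = ℏ√(l(l+1)) = ℏ√(6·7) = √42 ℏ.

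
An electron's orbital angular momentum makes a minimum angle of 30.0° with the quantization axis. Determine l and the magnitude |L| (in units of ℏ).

l = 3, |L| = 2√3 ℏ ≈ 3.464ℏ

At minimum angle, m_l = l, so cos θ = l/√(l(l+1)); cos²θ = l/(l+1) = 0.7500.
Solving: l = 3.
Then |L| = ℏ√(3·4) = 2√3 ℏ.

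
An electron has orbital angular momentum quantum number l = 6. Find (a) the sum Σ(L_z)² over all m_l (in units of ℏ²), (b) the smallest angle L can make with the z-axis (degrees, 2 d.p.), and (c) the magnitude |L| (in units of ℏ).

Σ(L_z)² = 182 ℏ²; θ_min ≈ 22.21°; |L| = √42 ℏ ≈ 6.481ℏ

Σ m_l² = 182, so Σ(L_z)² = 182 ℏ².
cos θ_min = 6/√42, so θ_min ≈ 22.21°.
|L| = ℏ√(6·7) = √42 ℏ ≈ 6.481ℏ.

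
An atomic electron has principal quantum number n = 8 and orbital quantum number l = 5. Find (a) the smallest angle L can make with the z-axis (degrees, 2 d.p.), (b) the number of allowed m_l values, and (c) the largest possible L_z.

θ_min ≈ 24.09°; 11 values; L_z,max = 5ℏ

cos θ_min = 5/√30, so θ_min ≈ 24.09°.
There are 2l+1 = 11 values of m_l.
L_z,max = lℏ = 5ℏ.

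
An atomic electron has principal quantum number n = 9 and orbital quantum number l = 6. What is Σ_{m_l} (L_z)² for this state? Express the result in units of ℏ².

The allowed m_l values are -6, -5, -4, -3, -2, -1, 0, 1, 2, 3, 4, 5, 6.
Σ m_l² = l(l+1)(2l+1)/3 = 6·7·13/3 = 182.

Σ(L_z)² = 182 ℏ²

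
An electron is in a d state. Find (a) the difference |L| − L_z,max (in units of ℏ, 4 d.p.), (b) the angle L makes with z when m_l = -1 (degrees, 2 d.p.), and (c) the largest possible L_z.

The letter d corresponds to l = 2.
|L| − L_z,max = (√6 − 2)ℏ ≈ 0.4495ℏ.
For m_l = -1: cos θ = -1/√6, θ ≈ 114.09°.
L_z,max = lℏ = 2ℏ.

|L|−L_z,max ≈ 0.4495ℏ; θ(m_l=-1) ≈ 114.09°; L_z,max = 2ℏ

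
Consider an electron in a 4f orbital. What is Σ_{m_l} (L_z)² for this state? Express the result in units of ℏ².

4f means n = 4, l = 3.
The allowed m_l values are -3, -2, -1, 0, 1, 2, 3.
Σ m_l² = 2·(1 + 4 + 9) = 28.

Σ(L_z)² = 28 ℏ²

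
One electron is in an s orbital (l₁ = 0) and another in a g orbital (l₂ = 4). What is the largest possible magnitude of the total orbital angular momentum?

L runs from |0 − 4| = 4 to 0 + 4 = 4.
Allowed values: L = 4.
The largest magnitude corresponds to L = 4: |L_tot| = ℏ√(4·5) = 2√5 ℏ.

|L_tot|_max = 2√5 ℏ ≈ 4.472ℏ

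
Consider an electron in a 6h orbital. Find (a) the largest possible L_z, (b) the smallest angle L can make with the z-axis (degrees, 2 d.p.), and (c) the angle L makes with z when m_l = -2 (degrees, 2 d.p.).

L_z,max = 5ℏ; θ_min ≈ 24.09°; θ(m_l=-2) ≈ 111.42°

6h means n = 6, l = 5.
L_z,max = lℏ = 5ℏ.
cos θ_min = 5/√30, so θ_min ≈ 24.09°.
For m_l = -2: cos θ = -2/√30, θ ≈ 111.42°.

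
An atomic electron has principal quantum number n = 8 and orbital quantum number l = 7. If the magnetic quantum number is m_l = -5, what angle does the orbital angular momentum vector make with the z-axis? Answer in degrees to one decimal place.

|L|² = l(l+1)ℏ² = 56ℏ², so |L| = 2√14 ℏ.
L_z = m_l ℏ = −5ℏ.
cos θ = L_z/|L| = -5/√56, so θ ≈ 131.9°.

θ ≈ 131.9°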